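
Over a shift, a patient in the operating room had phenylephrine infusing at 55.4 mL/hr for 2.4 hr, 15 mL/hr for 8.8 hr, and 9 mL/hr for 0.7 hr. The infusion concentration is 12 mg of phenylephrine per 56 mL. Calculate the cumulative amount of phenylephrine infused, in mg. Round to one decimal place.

58.1 mg

Concentration = 12 mg ÷ 56 mL = 0.2142857 mg/mL
Stage 1: 55.4 mL/hr × 2.4 hr = 132.96 mL → 132.96 mL × 0.2142857 mg/mL = 28.49143 mg
Stage 2: 15 mL/hr × 8.8 hr = 132 mL → 132 mL × 0.2142857 mg/mL = 28.28571 mg
Stage 3: 9 mL/hr × 0.7 hr = 6.3 mL → 6.3 mL × 0.2142857 mg/mL = 1.35 mg
Total = 28.49143 + 28.28571 + 1.35 = 58.12714 mg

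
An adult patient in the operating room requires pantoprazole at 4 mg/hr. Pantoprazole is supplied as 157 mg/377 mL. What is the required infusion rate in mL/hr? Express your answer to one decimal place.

Concentration = 157 mg ÷ 377 mL = 0.4164456 mg/mL
Rate = 4 mg/hr ÷ 0.4164456 mg/mL = 9.605096 mL/hr

9.6 mL/hr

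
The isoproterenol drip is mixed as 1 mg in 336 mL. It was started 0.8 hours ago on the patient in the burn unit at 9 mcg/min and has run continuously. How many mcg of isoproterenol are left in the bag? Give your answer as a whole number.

568 mcg

9 mcg/min × 60 min/hr = 540 mcg/hr
Concentration = 1 mg ÷ 336 mL = 0.00297619 mg/mL = 2.97619 mcg/mL
Rate = 540 mcg/hr ÷ 2.97619 mcg/mL = 181.44 mL/hr
Volume infused = 181.44 mL/hr × 0.8 hr = 145.152 mL
Volume remaining = 336 − 145.152 = 190.848 mL
Drug remaining = 190.848 mL × 2.97619 mcg/mL = 568 mcg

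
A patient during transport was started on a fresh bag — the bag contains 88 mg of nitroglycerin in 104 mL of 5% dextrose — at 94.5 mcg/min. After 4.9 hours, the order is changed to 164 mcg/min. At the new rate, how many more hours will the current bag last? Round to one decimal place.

6.1 hours

Initial rate:
94.5 mcg/min × 60 min/hr = 5670 mcg/hr
Concentration = 88 mg ÷ 104 mL = 0.8461538 mg/mL = 846.1538 mcg/mL
Rate = 5670 mcg/hr ÷ 846.1538 mcg/mL = 6.700909 mL/hr
Volume infused so far = 6.700909 mL/hr × 4.9 hr = 32.83445 mL
Volume remaining = 104 − 32.83445 = 71.16555 mL
New rate:
164 mcg/min × 60 min/hr = 9840 mcg/hr
Rate = 9840 mcg/hr ÷ 846.1538 mcg/mL = 11.62909 mL/hr
Time remaining = 71.16555 mL ÷ 11.62909 mL/hr = 6.119614 hr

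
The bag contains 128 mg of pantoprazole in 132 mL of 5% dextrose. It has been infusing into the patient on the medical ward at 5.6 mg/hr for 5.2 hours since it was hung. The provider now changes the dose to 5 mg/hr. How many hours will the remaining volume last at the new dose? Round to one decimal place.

19.8 hours

Initial rate:
Concentration = 128 mg ÷ 132 mL = 0.969697 mg/mL
Rate = 5.6 mg/hr ÷ 0.969697 mg/mL = 5.775 mL/hr
Volume infused so far = 5.775 mL/hr × 5.2 hr = 30.03 mL
Volume remaining = 132 − 30.03 = 101.97 mL
New rate:
Rate = 5 mg/hr ÷ 0.969697 mg/mL = 5.15625 mL/hr
Time remaining = 101.97 mL ÷ 5.15625 mL/hr = 19.776 hr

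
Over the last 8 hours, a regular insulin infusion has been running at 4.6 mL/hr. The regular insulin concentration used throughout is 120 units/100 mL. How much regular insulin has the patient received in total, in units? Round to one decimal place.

44.2 units

Concentration = 120 units ÷ 100 mL = 1.2 units/mL
Drug rate = 4.6 mL/hr × 1.2 units/mL = 5.52 units/hr
Total = 5.52 units/hr × 8 hr = 44.16 units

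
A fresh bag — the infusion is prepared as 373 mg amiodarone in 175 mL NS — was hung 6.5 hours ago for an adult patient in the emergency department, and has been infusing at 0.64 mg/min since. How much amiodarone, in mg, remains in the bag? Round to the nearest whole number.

0.64 mg/min × 60 min/hr = 38.4 mg/hr
Concentration = 373 mg ÷ 175 mL = 2.131429 mg/mL
Rate = 38.4 mg/hr ÷ 2.131429 mg/mL = 18.01609 mL/hr
Volume infused = 18.01609 mL/hr × 6.5 hr = 117.1046 mL
Volume remaining = 175 − 117.1046 = 57.89544 mL
Drug remaining = 57.89544 mL × 2.131429 mg/mL = 123.4 mg

123 mg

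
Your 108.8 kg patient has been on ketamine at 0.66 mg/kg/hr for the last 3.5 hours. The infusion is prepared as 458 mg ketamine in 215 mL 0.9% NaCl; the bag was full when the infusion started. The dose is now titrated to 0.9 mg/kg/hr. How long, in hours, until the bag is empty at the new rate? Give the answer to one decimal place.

Initial rate:
Dose = 0.66 mg/kg/hr × 108.8 kg = 71.808 mg/hr
Concentration = 458 mg ÷ 215 mL = 2.130233 mg/mL
Rate = 71.808 mg/hr ÷ 2.130233 mg/mL = 33.709 mL/hr
Volume infused so far = 33.709 mL/hr × 3.5 hr = 117.9815 mL
Volume remaining = 215 − 117.9815 = 97.01852 mL
New rate:
Dose = 0.9 mg/kg/hr × 108.8 kg = 97.92 mg/hr
Rate = 97.92 mg/hr ÷ 2.130233 mg/mL = 45.96681 mL/hr
Time remaining = 97.01852 mL ÷ 45.96681 mL/hr = 2.110621 hr

2.1 hours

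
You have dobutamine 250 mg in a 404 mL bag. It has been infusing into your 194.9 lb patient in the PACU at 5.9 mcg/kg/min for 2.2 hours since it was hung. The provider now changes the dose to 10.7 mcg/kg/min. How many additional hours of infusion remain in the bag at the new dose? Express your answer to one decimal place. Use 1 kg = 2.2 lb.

3.2 hours

Initial rate:
Weight = 194.9 lb ÷ 2.2 lb/kg = 88.59091 kg
Dose = 5.9 mcg/kg/min × 88.59091 kg = 522.6864 mcg/min
522.6864 mcg/min × 60 min/hr = 31361.18 mcg/hr
Concentration = 250 mg ÷ 404 mL = 0.6188119 mg/mL = 618.8119 mcg/mL
Rate = 31361.18 mcg/hr ÷ 618.8119 mcg/mL = 50.67967 mL/hr
Volume infused so far = 50.67967 mL/hr × 2.2 hr = 111.4953 mL
Volume remaining = 404 − 111.4953 = 292.5047 mL
New rate:
Dose = 10.7 mcg/kg/min × 88.59091 kg = 947.9227 mcg/min
947.9227 mcg/min × 60 min/hr = 56875.36 mcg/hr
Rate = 56875.36 mcg/hr ÷ 618.8119 mcg/mL = 91.91059 mL/hr
Time remaining = 292.5047 mL ÷ 91.91059 mL/hr = 3.182492 hr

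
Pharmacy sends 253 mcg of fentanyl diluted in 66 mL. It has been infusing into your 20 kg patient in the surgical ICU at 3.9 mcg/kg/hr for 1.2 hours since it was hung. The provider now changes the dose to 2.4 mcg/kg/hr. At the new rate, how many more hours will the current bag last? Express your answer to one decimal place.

Initial rate:
Dose = 3.9 mcg/kg/hr × 20 kg = 78 mcg/hr
Concentration = 253 mcg ÷ 66 mL = 3.833333 mcg/mL
Rate = 78 mcg/hr ÷ 3.833333 mcg/mL = 20.34783 mL/hr
Volume infused so far = 20.34783 mL/hr × 1.2 hr = 24.41739 mL
Volume remaining = 66 − 24.41739 = 41.58261 mL
New rate:
Dose = 2.4 mcg/kg/hr × 20 kg = 48 mcg/hr
Rate = 48 mcg/hr ÷ 3.833333 mcg/mL = 12.52174 mL/hr
Time remaining = 41.58261 mL ÷ 12.52174 mL/hr = 3.320833 hr

3.3 hours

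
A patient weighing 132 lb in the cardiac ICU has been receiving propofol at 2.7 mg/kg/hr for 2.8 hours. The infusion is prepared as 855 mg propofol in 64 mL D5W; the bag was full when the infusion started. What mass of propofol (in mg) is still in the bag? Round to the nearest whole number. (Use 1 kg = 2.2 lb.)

Weight = 132 lb ÷ 2.2 lb/kg = 60 kg
Dose = 2.7 mg/kg/hr × 60 kg = 162 mg/hr
Concentration = 855 mg ÷ 64 mL = 13.35938 mg/mL
Rate = 162 mg/hr ÷ 13.35938 mg/mL = 12.12632 mL/hr
Volume infused = 12.12632 mL/hr × 2.8 hr = 33.95368 mL
Volume remaining = 64 − 33.95368 = 30.04632 mL
Drug remaining = 30.04632 mL × 13.35938 mg/mL = 401.4 mg

401 mg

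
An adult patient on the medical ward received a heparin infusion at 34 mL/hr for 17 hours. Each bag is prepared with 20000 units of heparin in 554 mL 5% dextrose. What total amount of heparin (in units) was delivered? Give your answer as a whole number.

Concentration = 20000 units ÷ 554 mL = 36.10108 units/mL
Drug rate = 34 mL/hr × 36.10108 units/mL = 1227.437 units/hr
Total = 1227.437 units/hr × 17 hr = 20866.43 units

20866 units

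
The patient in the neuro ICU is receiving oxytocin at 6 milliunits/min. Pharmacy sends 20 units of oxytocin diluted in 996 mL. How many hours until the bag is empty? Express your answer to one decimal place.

6 milliunits/min × 60 min/hr = 360 milliunits/hr
Concentration = 20 units ÷ 996 mL = 0.02008032 units/mL = 20.08032 milliunits/mL
Rate = 360 milliunits/hr ÷ 20.08032 milliunits/mL = 17.928 mL/hr
Duration = 996 mL ÷ 17.928 mL/hr = 55.55556 hr

55.6 hours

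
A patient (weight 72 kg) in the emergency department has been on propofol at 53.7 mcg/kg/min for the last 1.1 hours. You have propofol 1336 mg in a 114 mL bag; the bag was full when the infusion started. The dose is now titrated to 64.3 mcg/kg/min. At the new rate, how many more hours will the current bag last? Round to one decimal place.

3.9 hours

Initial rate:
Dose = 53.7 mcg/kg/min × 72 kg = 3866.4 mcg/min
3866.4 mcg/min × 60 min/hr = 231984 mcg/hr
Concentration = 1336 mg ÷ 114 mL = 11.7193 mg/mL = 11719.3 mcg/mL
Rate = 231984 mcg/hr ÷ 11719.3 mcg/mL = 19.79504 mL/hr
Volume infused so far = 19.79504 mL/hr × 1.1 hr = 21.77455 mL
Volume remaining = 114 − 21.77455 = 92.22545 mL
New rate:
Dose = 64.3 mcg/kg/min × 72 kg = 4629.6 mcg/min
4629.6 mcg/min × 60 min/hr = 277776 mcg/hr
Rate = 277776 mcg/hr ÷ 11719.3 mcg/mL = 23.70244 mL/hr
Time remaining = 92.22545 mL ÷ 23.70244 mL/hr = 3.890968 hr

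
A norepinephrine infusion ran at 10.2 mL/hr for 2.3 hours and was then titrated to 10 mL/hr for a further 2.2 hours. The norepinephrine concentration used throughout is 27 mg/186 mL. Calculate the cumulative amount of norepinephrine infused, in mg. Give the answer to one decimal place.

6.6 mg

Concentration = 27 mg ÷ 186 mL = 0.1451613 mg/mL
Stage 1: 10.2 mL/hr × 2.3 hr = 23.46 mL → 23.46 mL × 0.1451613 mg/mL = 3.405484 mg
Stage 2: 10 mL/hr × 2.2 hr = 22 mL → 22 mL × 0.1451613 mg/mL = 3.193548 mg
Total = 3.405484 + 3.193548 = 6.599032 mg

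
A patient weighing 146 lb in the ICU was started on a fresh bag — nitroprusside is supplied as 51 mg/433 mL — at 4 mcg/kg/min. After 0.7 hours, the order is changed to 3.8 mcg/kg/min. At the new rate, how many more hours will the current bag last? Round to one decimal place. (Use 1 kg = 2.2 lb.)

2.6 hours

Initial rate:
Weight = 146 lb ÷ 2.2 lb/kg = 66.36364 kg
Dose = 4 mcg/kg/min × 66.36364 kg = 265.4545 mcg/min
265.4545 mcg/min × 60 min/hr = 15927.27 mcg/hr
Concentration = 51 mg ÷ 433 mL = 0.1177829 mg/mL = 117.7829 mcg/mL
Rate = 15927.27 mcg/hr ÷ 117.7829 mcg/mL = 135.2257 mL/hr
Volume infused so far = 135.2257 mL/hr × 0.7 hr = 94.65797 mL
Volume remaining = 433 − 94.65797 = 338.342 mL
New rate:
Dose = 3.8 mcg/kg/min × 66.36364 kg = 252.1818 mcg/min
252.1818 mcg/min × 60 min/hr = 15130.91 mcg/hr
Rate = 15130.91 mcg/hr ÷ 117.7829 mcg/mL = 128.4644 mL/hr
Time remaining = 338.342 mL ÷ 128.4644 mL/hr = 2.633742 hr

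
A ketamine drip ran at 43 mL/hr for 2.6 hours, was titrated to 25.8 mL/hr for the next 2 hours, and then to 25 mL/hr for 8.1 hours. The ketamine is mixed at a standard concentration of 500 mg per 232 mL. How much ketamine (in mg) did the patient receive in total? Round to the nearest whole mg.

Concentration = 500 mg ÷ 232 mL = 2.155172 mg/mL
Stage 1: 43 mL/hr × 2.6 hr = 111.8 mL → 111.8 mL × 2.155172 mg/mL = 240.9483 mg
Stage 2: 25.8 mL/hr × 2 hr = 51.6 mL → 51.6 mL × 2.155172 mg/mL = 111.2069 mg
Stage 3: 25 mL/hr × 8.1 hr = 202.5 mL → 202.5 mL × 2.155172 mg/mL = 436.4224 mg
Total = 240.9483 + 111.2069 + 436.4224 = 788.5776 mg

789 mg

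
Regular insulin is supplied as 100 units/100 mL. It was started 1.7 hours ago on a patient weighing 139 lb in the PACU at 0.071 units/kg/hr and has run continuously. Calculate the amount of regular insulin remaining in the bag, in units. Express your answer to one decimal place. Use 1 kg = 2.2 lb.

92.4 units

Weight = 139 lb ÷ 2.2 lb/kg = 63.18182 kg
Dose = 0.071 units/kg/hr × 63.18182 kg = 4.485909 units/hr
Concentration = 100 units ÷ 100 mL = 1 units/mL
Rate = 4.485909 units/hr ÷ 1 units/mL = 4.485909 mL/hr
Volume infused = 4.485909 mL/hr × 1.7 hr = 7.626045 mL
Volume remaining = 100 − 7.626045 = 92.37395 mL
Drug remaining = 92.37395 mL × 1 units/mL = 92.37395 units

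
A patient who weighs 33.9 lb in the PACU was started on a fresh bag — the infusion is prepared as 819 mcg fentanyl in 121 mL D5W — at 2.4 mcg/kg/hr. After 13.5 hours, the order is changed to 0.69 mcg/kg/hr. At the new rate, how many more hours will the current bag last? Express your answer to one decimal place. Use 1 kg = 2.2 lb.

Initial rate:
Weight = 33.9 lb ÷ 2.2 lb/kg = 15.40909 kg
Dose = 2.4 mcg/kg/hr × 15.40909 kg = 36.98182 mcg/hr
Concentration = 819 mcg ÷ 121 mL = 6.768595 mcg/mL
Rate = 36.98182 mcg/hr ÷ 6.768595 mcg/mL = 5.463736 mL/hr
Volume infused so far = 5.463736 mL/hr × 13.5 hr = 73.76044 mL
Volume remaining = 121 − 73.76044 = 47.23956 mL
New rate:
Dose = 0.69 mcg/kg/hr × 15.40909 kg = 10.63227 mcg/hr
Rate = 10.63227 mcg/hr ÷ 6.768595 mcg/mL = 1.570824 mL/hr
Time remaining = 47.23956 mL ÷ 1.570824 mL/hr = 30.07311 hr

30.1 hours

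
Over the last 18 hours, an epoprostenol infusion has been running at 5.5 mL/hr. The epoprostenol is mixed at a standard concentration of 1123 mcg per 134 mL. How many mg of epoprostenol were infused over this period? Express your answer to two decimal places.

0.83 mg

Concentration = 1123 mcg ÷ 134 mL = 8.380597 mcg/mL = 8380.597 ng/mL
Drug rate = 5.5 mL/hr × 8380.597 ng/mL = 46093.28 ng/hr
Total = 46093.28 ng/hr × 18 hr = 829679.1 ng = 0.8296791 mg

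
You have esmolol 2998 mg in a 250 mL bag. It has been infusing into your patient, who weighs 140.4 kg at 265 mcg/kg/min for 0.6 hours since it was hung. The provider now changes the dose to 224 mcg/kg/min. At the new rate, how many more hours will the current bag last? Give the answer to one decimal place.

0.9 hours

Initial rate:
Dose = 265 mcg/kg/min × 140.4 kg = 37206 mcg/min
37206 mcg/min × 60 min/hr = 2232360 mcg/hr
Concentration = 2998 mg ÷ 250 mL = 11.992 mg/mL = 11992 mcg/mL
Rate = 2232360 mcg/hr ÷ 11992 mcg/mL = 186.1541 mL/hr
Volume infused so far = 186.1541 mL/hr × 0.6 hr = 111.6925 mL
Volume remaining = 250 − 111.6925 = 138.3075 mL
New rate:
Dose = 224 mcg/kg/min × 140.4 kg = 31449.6 mcg/min
31449.6 mcg/min × 60 min/hr = 1886976 mcg/hr
Rate = 1886976 mcg/hr ÷ 11992 mcg/mL = 157.3529 mL/hr
Time remaining = 138.3075 mL ÷ 157.3529 mL/hr = 0.878964 hr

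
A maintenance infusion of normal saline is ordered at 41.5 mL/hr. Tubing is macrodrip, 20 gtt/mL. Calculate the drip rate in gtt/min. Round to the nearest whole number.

41.5 mL/hr ÷ 60 min/hr = 0.6916667 mL/min
0.6916667 mL/min × 20 gtt/mL = 13.83333 gtt/min

14 gtt/min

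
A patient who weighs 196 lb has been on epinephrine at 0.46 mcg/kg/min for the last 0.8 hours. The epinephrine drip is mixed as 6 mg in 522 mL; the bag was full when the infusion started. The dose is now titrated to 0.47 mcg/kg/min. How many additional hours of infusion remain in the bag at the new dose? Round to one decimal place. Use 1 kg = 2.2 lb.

Initial rate:
Weight = 196 lb ÷ 2.2 lb/kg = 89.09091 kg
Dose = 0.46 mcg/kg/min × 89.09091 kg = 40.98182 mcg/min
40.98182 mcg/min × 60 min/hr = 2458.909 mcg/hr
Concentration = 6 mg ÷ 522 mL = 0.01149425 mg/mL = 11.49425 mcg/mL
Rate = 2458.909 mcg/hr ÷ 11.49425 mcg/mL = 213.9251 mL/hr
Volume infused so far = 213.9251 mL/hr × 0.8 hr = 171.1401 mL
Volume remaining = 522 − 171.1401 = 350.8599 mL
New rate:
Dose = 0.47 mcg/kg/min × 89.09091 kg = 41.87273 mcg/min
41.87273 mcg/min × 60 min/hr = 2512.364 mcg/hr
Rate = 2512.364 mcg/hr ÷ 11.49425 mcg/mL = 218.5756 mL/hr
Time remaining = 350.8599 mL ÷ 218.5756 mL/hr = 1.605211 hr

1.6 hours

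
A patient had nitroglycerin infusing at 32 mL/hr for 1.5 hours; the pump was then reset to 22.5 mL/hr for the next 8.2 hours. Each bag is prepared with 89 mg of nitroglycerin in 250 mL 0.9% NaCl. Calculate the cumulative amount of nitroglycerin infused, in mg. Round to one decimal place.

Concentration = 89 mg ÷ 250 mL = 0.356 mg/mL
Stage 1: 32 mL/hr × 1.5 hr = 48 mL → 48 mL × 0.356 mg/mL = 17.088 mg
Stage 2: 22.5 mL/hr × 8.2 hr = 184.5 mL → 184.5 mL × 0.356 mg/mL = 65.682 mg
Total = 17.088 + 65.682 = 82.77 mg

82.8 mg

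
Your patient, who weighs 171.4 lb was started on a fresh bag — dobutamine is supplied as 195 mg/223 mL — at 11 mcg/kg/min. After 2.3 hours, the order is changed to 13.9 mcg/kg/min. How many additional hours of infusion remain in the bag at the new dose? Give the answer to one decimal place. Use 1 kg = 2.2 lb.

1.2 hours

Initial rate:
Weight = 171.4 lb ÷ 2.2 lb/kg = 77.90909 kg
Dose = 11 mcg/kg/min × 77.90909 kg = 857 mcg/min
857 mcg/min × 60 min/hr = 51420 mcg/hr
Concentration = 195 mg ÷ 223 mL = 0.8744395 mg/mL = 874.4395 mcg/mL
Rate = 51420 mcg/hr ÷ 874.4395 mcg/mL = 58.80338 mL/hr
Volume infused so far = 58.80338 mL/hr × 2.3 hr = 135.2478 mL
Volume remaining = 223 − 135.2478 = 87.75222 mL
New rate:
Dose = 13.9 mcg/kg/min × 77.90909 kg = 1082.936 mcg/min
1082.936 mcg/min × 60 min/hr = 64976.18 mcg/hr
Rate = 64976.18 mcg/hr ÷ 874.4395 mcg/mL = 74.3061 mL/hr
Time remaining = 87.75222 mL ÷ 74.3061 mL/hr = 1.180956 hr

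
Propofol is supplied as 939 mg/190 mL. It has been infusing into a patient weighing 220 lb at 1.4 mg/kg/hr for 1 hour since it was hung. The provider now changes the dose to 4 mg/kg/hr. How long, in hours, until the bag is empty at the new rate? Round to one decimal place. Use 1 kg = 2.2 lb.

2.0 hours

Initial rate:
Weight = 220 lb ÷ 2.2 lb/kg = 100 kg
Dose = 1.4 mg/kg/hr × 100 kg = 140 mg/hr
Concentration = 939 mg ÷ 190 mL = 4.942105 mg/mL
Rate = 140 mg/hr ÷ 4.942105 mg/mL = 28.32801 mL/hr
Volume infused so far = 28.32801 mL/hr × 1 hr = 28.32801 mL
Volume remaining = 190 − 28.32801 = 161.672 mL
New rate:
Dose = 4 mg/kg/hr × 100 kg = 400 mg/hr
Rate = 400 mg/hr ÷ 4.942105 mg/mL = 80.93717 mL/hr
Time remaining = 161.672 mL ÷ 80.93717 mL/hr = 1.9975 hr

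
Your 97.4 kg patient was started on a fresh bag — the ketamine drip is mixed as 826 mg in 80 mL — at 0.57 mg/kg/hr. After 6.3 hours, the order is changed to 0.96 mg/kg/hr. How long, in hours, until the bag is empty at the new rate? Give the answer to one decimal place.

5.1 hours

Initial rate:
Dose = 0.57 mg/kg/hr × 97.4 kg = 55.518 mg/hr
Concentration = 826 mg ÷ 80 mL = 10.325 mg/mL
Rate = 55.518 mg/hr ÷ 10.325 mg/mL = 5.377046 mL/hr
Volume infused so far = 5.377046 mL/hr × 6.3 hr = 33.87539 mL
Volume remaining = 80 − 33.87539 = 46.12461 mL
New rate:
Dose = 0.96 mg/kg/hr × 97.4 kg = 93.504 mg/hr
Rate = 93.504 mg/hr ÷ 10.325 mg/mL = 9.056077 mL/hr
Time remaining = 46.12461 mL ÷ 9.056077 mL/hr = 5.093222 hr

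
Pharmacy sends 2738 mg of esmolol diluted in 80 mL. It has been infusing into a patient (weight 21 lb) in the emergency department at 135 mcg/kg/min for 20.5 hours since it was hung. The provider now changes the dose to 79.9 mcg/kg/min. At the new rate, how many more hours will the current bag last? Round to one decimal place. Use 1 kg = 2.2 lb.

Initial rate:
Weight = 21 lb ÷ 2.2 lb/kg = 9.545455 kg
Dose = 135 mcg/kg/min × 9.545455 kg = 1288.636 mcg/min
1288.636 mcg/min × 60 min/hr = 77318.18 mcg/hr
Concentration = 2738 mg ÷ 80 mL = 34.225 mg/mL = 34225 mcg/mL
Rate = 77318.18 mcg/hr ÷ 34225 mcg/mL = 2.259114 mL/hr
Volume infused so far = 2.259114 mL/hr × 20.5 hr = 46.31184 mL
Volume remaining = 80 − 46.31184 = 33.68816 mL
New rate:
Dose = 79.9 mcg/kg/min × 9.545455 kg = 762.6818 mcg/min
762.6818 mcg/min × 60 min/hr = 45760.91 mcg/hr
Rate = 45760.91 mcg/hr ÷ 34225 mcg/mL = 1.337061 mL/hr
Time remaining = 33.68816 mL ÷ 1.337061 mL/hr = 25.19568 hr

25.2 hours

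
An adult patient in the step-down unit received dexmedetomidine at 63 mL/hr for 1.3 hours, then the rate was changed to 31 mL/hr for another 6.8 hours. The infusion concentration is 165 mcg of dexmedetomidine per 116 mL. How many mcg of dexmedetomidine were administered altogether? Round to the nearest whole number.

Concentration = 165 mcg ÷ 116 mL = 1.422414 mcg/mL
Stage 1: 63 mL/hr × 1.3 hr = 81.9 mL → 81.9 mL × 1.422414 mcg/mL = 116.4957 mcg
Stage 2: 31 mL/hr × 6.8 hr = 210.8 mL → 210.8 mL × 1.422414 mcg/mL = 299.8448 mcg
Total = 116.4957 + 299.8448 = 416.3405 mcg

416 mcg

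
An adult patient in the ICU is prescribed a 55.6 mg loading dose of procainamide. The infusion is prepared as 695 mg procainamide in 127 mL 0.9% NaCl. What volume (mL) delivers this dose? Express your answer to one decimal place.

10.2 mL

Concentration = 695 mg ÷ 127 mL = 5.472441 mg/mL
Volume = 55.6 mg ÷ 5.472441 mg/mL = 10.16 mL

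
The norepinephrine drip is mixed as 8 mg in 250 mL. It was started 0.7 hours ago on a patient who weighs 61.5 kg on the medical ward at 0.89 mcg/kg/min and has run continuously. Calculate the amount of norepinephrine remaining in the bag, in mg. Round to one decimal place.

5.7 mg

Dose = 0.89 mcg/kg/min × 61.5 kg = 54.735 mcg/min
54.735 mcg/min × 60 min/hr = 3284.1 mcg/hr
Concentration = 8 mg ÷ 250 mL = 0.032 mg/mL = 32 mcg/mL
Rate = 3284.1 mcg/hr ÷ 32 mcg/mL = 102.6281 mL/hr
Volume infused = 102.6281 mL/hr × 0.7 hr = 71.83969 mL
Volume remaining = 250 − 71.83969 = 178.1603 mL
Drug remaining = 178.1603 mL × 32 mcg/mL = 5701.13 mcg = 5.70113 mg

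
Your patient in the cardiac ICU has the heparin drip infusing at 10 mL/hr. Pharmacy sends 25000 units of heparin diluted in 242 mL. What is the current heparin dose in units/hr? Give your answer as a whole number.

1033 units/hr

Concentration = 25000 units ÷ 242 mL = 103.3058 units/mL
Drug rate = 10 mL/hr × 103.3058 units/mL = 1033.058 units/hr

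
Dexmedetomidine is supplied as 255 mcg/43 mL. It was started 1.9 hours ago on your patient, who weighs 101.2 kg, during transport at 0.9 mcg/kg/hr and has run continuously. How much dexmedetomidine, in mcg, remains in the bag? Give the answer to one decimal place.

Dose = 0.9 mcg/kg/hr × 101.2 kg = 91.08 mcg/hr
Concentration = 255 mcg ÷ 43 mL = 5.930233 mcg/mL
Rate = 91.08 mcg/hr ÷ 5.930233 mcg/mL = 15.35859 mL/hr
Volume infused = 15.35859 mL/hr × 1.9 hr = 29.18132 mL
Volume remaining = 43 − 29.18132 = 13.81868 mL
Drug remaining = 13.81868 mL × 5.930233 mcg/mL = 81.948 mcg

81.9 mcg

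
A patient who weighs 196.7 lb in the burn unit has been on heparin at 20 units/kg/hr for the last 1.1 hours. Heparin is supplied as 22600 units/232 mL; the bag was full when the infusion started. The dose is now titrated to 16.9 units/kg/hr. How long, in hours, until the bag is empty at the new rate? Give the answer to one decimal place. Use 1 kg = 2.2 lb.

Initial rate:
Weight = 196.7 lb ÷ 2.2 lb/kg = 89.40909 kg
Dose = 20 units/kg/hr × 89.40909 kg = 1788.182 units/hr
Concentration = 22600 units ÷ 232 mL = 97.41379 units/mL
Rate = 1788.182 units/hr ÷ 97.41379 units/mL = 18.35656 mL/hr
Volume infused so far = 18.35656 mL/hr × 1.1 hr = 20.19221 mL
Volume remaining = 232 − 20.19221 = 211.8078 mL
New rate:
Dose = 16.9 units/kg/hr × 89.40909 kg = 1511.014 units/hr
Rate = 1511.014 units/hr ÷ 97.41379 units/mL = 15.51129 mL/hr
Time remaining = 211.8078 mL ÷ 15.51129 mL/hr = 13.65507 hr

13.7 hours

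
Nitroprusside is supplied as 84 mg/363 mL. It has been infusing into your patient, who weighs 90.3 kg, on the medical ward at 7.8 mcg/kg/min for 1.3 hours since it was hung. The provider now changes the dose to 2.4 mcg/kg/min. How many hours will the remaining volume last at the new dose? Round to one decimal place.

2.2 hours

Initial rate:
Dose = 7.8 mcg/kg/min × 90.3 kg = 704.34 mcg/min
704.34 mcg/min × 60 min/hr = 42260.4 mcg/hr
Concentration = 84 mg ÷ 363 mL = 0.231405 mg/mL = 231.405 mcg/mL
Rate = 42260.4 mcg/hr ÷ 231.405 mcg/mL = 182.6253 mL/hr
Volume infused so far = 182.6253 mL/hr × 1.3 hr = 237.4129 mL
Volume remaining = 363 − 237.4129 = 125.5871 mL
New rate:
Dose = 2.4 mcg/kg/min × 90.3 kg = 216.72 mcg/min
216.72 mcg/min × 60 min/hr = 13003.2 mcg/hr
Rate = 13003.2 mcg/hr ÷ 231.405 mcg/mL = 56.1924 mL/hr
Time remaining = 125.5871 mL ÷ 56.1924 mL/hr = 2.234948 hr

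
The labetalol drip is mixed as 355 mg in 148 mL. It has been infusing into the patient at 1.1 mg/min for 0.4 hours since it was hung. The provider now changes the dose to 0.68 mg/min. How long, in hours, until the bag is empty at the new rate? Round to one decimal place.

Initial rate:
1.1 mg/min × 60 min/hr = 66 mg/hr
Concentration = 355 mg ÷ 148 mL = 2.398649 mg/mL
Rate = 66 mg/hr ÷ 2.398649 mg/mL = 27.51549 mL/hr
Volume infused so far = 27.51549 mL/hr × 0.4 hr = 11.0062 mL
Volume remaining = 148 − 11.0062 = 136.9938 mL
New rate:
0.68 mg/min × 60 min/hr = 40.8 mg/hr
Rate = 40.8 mg/hr ÷ 2.398649 mg/mL = 17.00958 mL/hr
Time remaining = 136.9938 mL ÷ 17.00958 mL/hr = 8.053922 hr

8.1 hours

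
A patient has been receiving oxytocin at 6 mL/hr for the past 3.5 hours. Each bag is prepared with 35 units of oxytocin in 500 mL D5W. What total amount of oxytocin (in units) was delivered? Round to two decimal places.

Concentration = 35 units ÷ 500 mL = 0.07 units/mL = 70 milliunits/mL
Drug rate = 6 mL/hr × 70 milliunits/mL = 420 milliunits/hr
Total = 420 milliunits/hr × 3.5 hr = 1470 milliunits = 1.47 units

1.47 units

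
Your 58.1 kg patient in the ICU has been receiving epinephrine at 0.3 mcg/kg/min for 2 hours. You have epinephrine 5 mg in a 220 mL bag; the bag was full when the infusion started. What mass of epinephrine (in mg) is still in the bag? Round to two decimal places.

Dose = 0.3 mcg/kg/min × 58.1 kg = 17.43 mcg/min
17.43 mcg/min × 60 min/hr = 1045.8 mcg/hr
Concentration = 5 mg ÷ 220 mL = 0.02272727 mg/mL = 22.72727 mcg/mL
Rate = 1045.8 mcg/hr ÷ 22.72727 mcg/mL = 46.0152 mL/hr
Volume infused = 46.0152 mL/hr × 2 hr = 92.0304 mL
Volume remaining = 220 − 92.0304 = 127.9696 mL
Drug remaining = 127.9696 mL × 22.72727 mcg/mL = 2908.4 mcg = 2.9084 mg

2.91 mg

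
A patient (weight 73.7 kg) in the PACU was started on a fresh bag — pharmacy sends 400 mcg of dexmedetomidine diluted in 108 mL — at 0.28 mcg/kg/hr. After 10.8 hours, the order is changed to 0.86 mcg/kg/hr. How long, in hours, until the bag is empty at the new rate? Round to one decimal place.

Initial rate:
Dose = 0.28 mcg/kg/hr × 73.7 kg = 20.636 mcg/hr
Concentration = 400 mcg ÷ 108 mL = 3.703704 mcg/mL
Rate = 20.636 mcg/hr ÷ 3.703704 mcg/mL = 5.57172 mL/hr
Volume infused so far = 5.57172 mL/hr × 10.8 hr = 60.17458 mL
Volume remaining = 108 − 60.17458 = 47.82542 mL
New rate:
Dose = 0.86 mcg/kg/hr × 73.7 kg = 63.382 mcg/hr
Rate = 63.382 mcg/hr ÷ 3.703704 mcg/mL = 17.11314 mL/hr
Time remaining = 47.82542 mL ÷ 17.11314 mL/hr = 2.794661 hr

2.8 hours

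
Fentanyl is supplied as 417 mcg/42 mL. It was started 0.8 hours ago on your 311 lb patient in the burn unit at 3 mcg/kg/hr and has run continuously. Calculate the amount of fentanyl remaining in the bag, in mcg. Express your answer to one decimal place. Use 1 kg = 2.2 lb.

77.7 mcg

Weight = 311 lb ÷ 2.2 lb/kg = 141.3636 kg
Dose = 3 mcg/kg/hr × 141.3636 kg = 424.0909 mcg/hr
Concentration = 417 mcg ÷ 42 mL = 9.928571 mcg/mL
Rate = 424.0909 mcg/hr ÷ 9.928571 mcg/mL = 42.71419 mL/hr
Volume infused = 42.71419 mL/hr × 0.8 hr = 34.17135 mL
Volume remaining = 42 − 34.17135 = 7.828646 mL
Drug remaining = 7.828646 mL × 9.928571 mcg/mL = 77.72727 mcg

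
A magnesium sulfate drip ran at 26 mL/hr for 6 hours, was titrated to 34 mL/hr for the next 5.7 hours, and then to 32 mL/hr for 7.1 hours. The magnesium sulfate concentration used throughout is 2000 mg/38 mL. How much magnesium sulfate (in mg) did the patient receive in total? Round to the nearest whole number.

30368 mg

Concentration = 2000 mg ÷ 38 mL = 52.63158 mg/mL
Stage 1: 26 mL/hr × 6 hr = 156 mL → 156 mL × 52.63158 mg/mL = 8210.526 mg
Stage 2: 34 mL/hr × 5.7 hr = 193.8 mL → 193.8 mL × 52.63158 mg/mL = 10200 mg
Stage 3: 32 mL/hr × 7.1 hr = 227.2 mL → 227.2 mL × 52.63158 mg/mL = 11957.89 mg
Total = 8210.526 + 10200 + 11957.89 = 30368.42 mg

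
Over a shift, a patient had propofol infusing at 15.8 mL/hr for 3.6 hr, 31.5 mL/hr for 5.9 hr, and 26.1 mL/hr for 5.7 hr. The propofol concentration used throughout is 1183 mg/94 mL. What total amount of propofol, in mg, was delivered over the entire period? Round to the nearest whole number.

4927 mg

Concentration = 1183 mg ÷ 94 mL = 12.58511 mg/mL
Stage 1: 15.8 mL/hr × 3.6 hr = 56.88 mL → 56.88 mL × 12.58511 mg/mL = 715.8409 mg
Stage 2: 31.5 mL/hr × 5.9 hr = 185.85 mL → 185.85 mL × 12.58511 mg/mL = 2338.942 mg
Stage 3: 26.1 mL/hr × 5.7 hr = 148.77 mL → 148.77 mL × 12.58511 mg/mL = 1872.286 mg
Total = 715.8409 + 2338.942 + 1872.286 = 4927.069 mg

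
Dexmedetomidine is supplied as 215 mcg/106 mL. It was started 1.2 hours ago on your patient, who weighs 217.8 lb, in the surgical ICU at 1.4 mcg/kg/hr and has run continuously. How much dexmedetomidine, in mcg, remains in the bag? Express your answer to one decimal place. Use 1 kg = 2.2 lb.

48.7 mcg

Weight = 217.8 lb ÷ 2.2 lb/kg = 99 kg
Dose = 1.4 mcg/kg/hr × 99 kg = 138.6 mcg/hr
Concentration = 215 mcg ÷ 106 mL = 2.028302 mcg/mL
Rate = 138.6 mcg/hr ÷ 2.028302 mcg/mL = 68.33302 mL/hr
Volume infused = 68.33302 mL/hr × 1.2 hr = 81.99963 mL
Volume remaining = 106 − 81.99963 = 24.00037 mL
Drug remaining = 24.00037 mL × 2.028302 mcg/mL = 48.68 mcg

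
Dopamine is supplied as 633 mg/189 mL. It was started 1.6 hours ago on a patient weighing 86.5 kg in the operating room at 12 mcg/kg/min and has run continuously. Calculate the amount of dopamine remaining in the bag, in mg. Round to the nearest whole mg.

Dose = 12 mcg/kg/min × 86.5 kg = 1038 mcg/min
1038 mcg/min × 60 min/hr = 62280 mcg/hr
Concentration = 633 mg ÷ 189 mL = 3.349206 mg/mL = 3349.206 mcg/mL
Rate = 62280 mcg/hr ÷ 3349.206 mcg/mL = 18.59545 mL/hr
Volume infused = 18.59545 mL/hr × 1.6 hr = 29.75272 mL
Volume remaining = 189 − 29.75272 = 159.2473 mL
Drug remaining = 159.2473 mL × 3349.206 mcg/mL = 533352 mcg = 533.352 mg

533 mg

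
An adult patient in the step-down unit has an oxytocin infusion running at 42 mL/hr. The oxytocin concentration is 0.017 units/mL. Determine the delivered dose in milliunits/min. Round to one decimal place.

Concentration = 0.017 units/mL = 17 milliunits/mL
Drug rate = 42 mL/hr × 17 milliunits/mL = 714 milliunits/hr
714 milliunits/hr ÷ 60 min/hr = 11.9 milliunits/min

11.9 milliunits/min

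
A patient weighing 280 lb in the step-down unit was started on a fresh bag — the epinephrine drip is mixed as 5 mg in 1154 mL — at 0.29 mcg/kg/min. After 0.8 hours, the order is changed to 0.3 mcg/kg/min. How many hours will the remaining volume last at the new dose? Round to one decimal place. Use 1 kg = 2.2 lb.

1.4 hours

Initial rate:
Weight = 280 lb ÷ 2.2 lb/kg = 127.2727 kg
Dose = 0.29 mcg/kg/min × 127.2727 kg = 36.90909 mcg/min
36.90909 mcg/min × 60 min/hr = 2214.545 mcg/hr
Concentration = 5 mg ÷ 1154 mL = 0.004332756 mg/mL = 4.332756 mcg/mL
Rate = 2214.545 mcg/hr ÷ 4.332756 mcg/mL = 511.1171 mL/hr
Volume infused so far = 511.1171 mL/hr × 0.8 hr = 408.8937 mL
Volume remaining = 1154 − 408.8937 = 745.1063 mL
New rate:
Dose = 0.3 mcg/kg/min × 127.2727 kg = 38.18182 mcg/min
38.18182 mcg/min × 60 min/hr = 2290.909 mcg/hr
Rate = 2290.909 mcg/hr ÷ 4.332756 mcg/mL = 528.7418 mL/hr
Time remaining = 745.1063 mL ÷ 528.7418 mL/hr = 1.409206 hr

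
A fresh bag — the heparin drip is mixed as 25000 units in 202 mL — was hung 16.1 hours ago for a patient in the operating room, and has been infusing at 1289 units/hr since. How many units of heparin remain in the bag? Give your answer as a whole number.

Concentration = 25000 units ÷ 202 mL = 123.7624 units/mL
Rate = 1289 units/hr ÷ 123.7624 units/mL = 10.41512 mL/hr
Volume infused = 10.41512 mL/hr × 16.1 hr = 167.6834 mL
Volume remaining = 202 − 167.6834 = 34.31657 mL
Drug remaining = 34.31657 mL × 123.7624 units/mL = 4247.1 units

4247 units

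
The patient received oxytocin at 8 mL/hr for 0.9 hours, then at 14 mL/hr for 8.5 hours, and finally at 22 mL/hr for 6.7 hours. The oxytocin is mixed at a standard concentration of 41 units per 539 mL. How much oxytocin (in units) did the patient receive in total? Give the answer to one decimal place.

20.8 units

Concentration = 41 units ÷ 539 mL = 0.07606679 units/mL
Stage 1: 8 mL/hr × 0.9 hr = 7.2 mL → 7.2 mL × 0.07606679 units/mL = 0.5476809 units
Stage 2: 14 mL/hr × 8.5 hr = 119 mL → 119 mL × 0.07606679 units/mL = 9.051948 units
Stage 3: 22 mL/hr × 6.7 hr = 147.4 mL → 147.4 mL × 0.07606679 units/mL = 11.21224 units
Total = 0.5476809 + 9.051948 + 11.21224 = 20.81187 units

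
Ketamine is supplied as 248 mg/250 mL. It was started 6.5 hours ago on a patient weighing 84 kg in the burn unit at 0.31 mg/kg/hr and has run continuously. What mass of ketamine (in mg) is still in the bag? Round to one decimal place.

Dose = 0.31 mg/kg/hr × 84 kg = 26.04 mg/hr
Concentration = 248 mg ÷ 250 mL = 0.992 mg/mL
Rate = 26.04 mg/hr ÷ 0.992 mg/mL = 26.25 mL/hr
Volume infused = 26.25 mL/hr × 6.5 hr = 170.625 mL
Volume remaining = 250 − 170.625 = 79.375 mL
Drug remaining = 79.375 mL × 0.992 mg/mL = 78.74 mg

78.7 mg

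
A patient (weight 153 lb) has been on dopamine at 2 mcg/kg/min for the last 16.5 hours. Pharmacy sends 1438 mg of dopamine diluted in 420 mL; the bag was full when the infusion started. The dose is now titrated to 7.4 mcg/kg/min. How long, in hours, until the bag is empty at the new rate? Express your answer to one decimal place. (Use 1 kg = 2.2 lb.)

Initial rate:
Weight = 153 lb ÷ 2.2 lb/kg = 69.54545 kg
Dose = 2 mcg/kg/min × 69.54545 kg = 139.0909 mcg/min
139.0909 mcg/min × 60 min/hr = 8345.455 mcg/hr
Concentration = 1438 mg ÷ 420 mL = 3.42381 mg/mL = 3423.81 mcg/mL
Rate = 8345.455 mcg/hr ÷ 3423.81 mcg/mL = 2.437476 mL/hr
Volume infused so far = 2.437476 mL/hr × 16.5 hr = 40.21836 mL
Volume remaining = 420 − 40.21836 = 379.7816 mL
New rate:
Dose = 7.4 mcg/kg/min × 69.54545 kg = 514.6364 mcg/min
514.6364 mcg/min × 60 min/hr = 30878.18 mcg/hr
Rate = 30878.18 mcg/hr ÷ 3423.81 mcg/mL = 9.018662 mL/hr
Time remaining = 379.7816 mL ÷ 9.018662 mL/hr = 42.11064 hr

42.1 hours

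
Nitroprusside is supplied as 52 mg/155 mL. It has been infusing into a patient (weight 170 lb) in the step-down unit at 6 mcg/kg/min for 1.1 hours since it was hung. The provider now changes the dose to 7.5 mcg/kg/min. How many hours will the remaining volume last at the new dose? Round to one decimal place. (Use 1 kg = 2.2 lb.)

Initial rate:
Weight = 170 lb ÷ 2.2 lb/kg = 77.27273 kg
Dose = 6 mcg/kg/min × 77.27273 kg = 463.6364 mcg/min
463.6364 mcg/min × 60 min/hr = 27818.18 mcg/hr
Concentration = 52 mg ÷ 155 mL = 0.3354839 mg/mL = 335.4839 mcg/mL
Rate = 27818.18 mcg/hr ÷ 335.4839 mcg/mL = 82.91958 mL/hr
Volume infused so far = 82.91958 mL/hr × 1.1 hr = 91.21154 mL
Volume remaining = 155 − 91.21154 = 63.78846 mL
New rate:
Dose = 7.5 mcg/kg/min × 77.27273 kg = 579.5455 mcg/min
579.5455 mcg/min × 60 min/hr = 34772.73 mcg/hr
Rate = 34772.73 mcg/hr ÷ 335.4839 mcg/mL = 103.6495 mL/hr
Time remaining = 63.78846 mL ÷ 103.6495 mL/hr = 0.6154248 hr

0.6 hours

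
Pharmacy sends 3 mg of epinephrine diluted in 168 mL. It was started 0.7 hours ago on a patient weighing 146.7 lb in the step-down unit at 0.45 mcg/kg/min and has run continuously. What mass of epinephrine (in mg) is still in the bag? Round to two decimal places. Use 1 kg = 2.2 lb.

1.74 mg

Weight = 146.7 lb ÷ 2.2 lb/kg = 66.68182 kg
Dose = 0.45 mcg/kg/min × 66.68182 kg = 30.00682 mcg/min
30.00682 mcg/min × 60 min/hr = 1800.409 mcg/hr
Concentration = 3 mg ÷ 168 mL = 0.01785714 mg/mL = 17.85714 mcg/mL
Rate = 1800.409 mcg/hr ÷ 17.85714 mcg/mL = 100.8229 mL/hr
Volume infused = 100.8229 mL/hr × 0.7 hr = 70.57604 mL
Volume remaining = 168 − 70.57604 = 97.42396 mL
Drug remaining = 97.42396 mL × 17.85714 mcg/mL = 1739.714 mcg = 1.739714 mg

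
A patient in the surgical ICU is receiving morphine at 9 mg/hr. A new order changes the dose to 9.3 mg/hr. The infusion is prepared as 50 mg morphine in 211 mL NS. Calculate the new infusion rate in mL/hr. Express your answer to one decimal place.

Concentration = 50 mg ÷ 211 mL = 0.2369668 mg/mL
Rate = 9.3 mg/hr ÷ 0.2369668 mg/mL = 39.246 mL/hr

39.2 mL/hr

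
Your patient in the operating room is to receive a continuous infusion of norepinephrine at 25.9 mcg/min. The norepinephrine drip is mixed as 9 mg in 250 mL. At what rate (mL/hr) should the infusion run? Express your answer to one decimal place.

43.2 mL/hr

25.9 mcg/min × 60 min/hr = 1554 mcg/hr
Concentration = 9 mg ÷ 250 mL = 0.036 mg/mL = 36 mcg/mL
Rate = 1554 mcg/hr ÷ 36 mcg/mL = 43.16667 mL/hr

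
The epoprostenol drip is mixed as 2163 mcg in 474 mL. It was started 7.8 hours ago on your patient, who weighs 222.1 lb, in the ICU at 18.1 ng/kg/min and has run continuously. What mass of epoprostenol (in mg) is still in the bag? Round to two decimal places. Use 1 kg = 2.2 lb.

1.31 mg

Weight = 222.1 lb ÷ 2.2 lb/kg = 100.9545 kg
Dose = 18.1 ng/kg/min × 100.9545 kg = 1827.277 ng/min
1827.277 ng/min × 60 min/hr = 109636.6 ng/hr
Concentration = 2163 mcg ÷ 474 mL = 4.563291 mcg/mL = 4563.291 ng/mL
Rate = 109636.6 ng/hr ÷ 4563.291 ng/mL = 24.02578 mL/hr
Volume infused = 24.02578 mL/hr × 7.8 hr = 187.4011 mL
Volume remaining = 474 − 187.4011 = 286.5989 mL
Drug remaining = 286.5989 mL × 4563.291 ng/mL = 1307834 ng = 1.307834 mg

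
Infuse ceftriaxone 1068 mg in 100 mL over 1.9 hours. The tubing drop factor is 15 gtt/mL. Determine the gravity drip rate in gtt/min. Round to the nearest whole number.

100 mL ÷ (1.9 hr × 60 = 114 min) = 0.877193 mL/min
0.877193 mL/min × 15 gtt/mL = 13.15789 gtt/min

13 gtt/min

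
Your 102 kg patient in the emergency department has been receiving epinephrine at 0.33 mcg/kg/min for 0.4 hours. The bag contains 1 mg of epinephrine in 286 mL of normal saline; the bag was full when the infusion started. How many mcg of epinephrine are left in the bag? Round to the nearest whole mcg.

192 mcg

Dose = 0.33 mcg/kg/min × 102 kg = 33.66 mcg/min
33.66 mcg/min × 60 min/hr = 2019.6 mcg/hr
Concentration = 1 mg ÷ 286 mL = 0.003496503 mg/mL = 3.496503 mcg/mL
Rate = 2019.6 mcg/hr ÷ 3.496503 mcg/mL = 577.6056 mL/hr
Volume infused = 577.6056 mL/hr × 0.4 hr = 231.0422 mL
Volume remaining = 286 − 231.0422 = 54.95776 mL
Drug remaining = 54.95776 mL × 3.496503 mcg/mL = 192.16 mcg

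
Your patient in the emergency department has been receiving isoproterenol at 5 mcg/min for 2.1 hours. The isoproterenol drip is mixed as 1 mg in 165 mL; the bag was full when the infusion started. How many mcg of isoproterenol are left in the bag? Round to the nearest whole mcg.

370 mcg

5 mcg/min × 60 min/hr = 300 mcg/hr
Concentration = 1 mg ÷ 165 mL = 0.006060606 mg/mL = 6.060606 mcg/mL
Rate = 300 mcg/hr ÷ 6.060606 mcg/mL = 49.5 mL/hr
Volume infused = 49.5 mL/hr × 2.1 hr = 103.95 mL
Volume remaining = 165 − 103.95 = 61.05 mL
Drug remaining = 61.05 mL × 6.060606 mcg/mL = 370 mcg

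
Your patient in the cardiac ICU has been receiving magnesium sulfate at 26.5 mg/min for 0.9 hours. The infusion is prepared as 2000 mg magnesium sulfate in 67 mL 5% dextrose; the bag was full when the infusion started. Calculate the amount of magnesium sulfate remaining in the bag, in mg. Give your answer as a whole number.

569 mg

26.5 mg/min × 60 min/hr = 1590 mg/hr
Concentration = 2000 mg ÷ 67 mL = 29.85075 mg/mL
Rate = 1590 mg/hr ÷ 29.85075 mg/mL = 53.265 mL/hr
Volume infused = 53.265 mL/hr × 0.9 hr = 47.9385 mL
Volume remaining = 67 − 47.9385 = 19.0615 mL
Drug remaining = 19.0615 mL × 29.85075 mg/mL = 569 mg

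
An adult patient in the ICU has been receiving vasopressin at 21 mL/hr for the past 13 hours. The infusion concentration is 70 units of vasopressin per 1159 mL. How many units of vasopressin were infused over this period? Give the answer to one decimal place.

16.5 units

Concentration = 70 units ÷ 1159 mL = 0.06039689 units/mL
Drug rate = 21 mL/hr × 0.06039689 units/mL = 1.268335 units/hr
Total = 1.268335 units/hr × 13 hr = 16.48835 units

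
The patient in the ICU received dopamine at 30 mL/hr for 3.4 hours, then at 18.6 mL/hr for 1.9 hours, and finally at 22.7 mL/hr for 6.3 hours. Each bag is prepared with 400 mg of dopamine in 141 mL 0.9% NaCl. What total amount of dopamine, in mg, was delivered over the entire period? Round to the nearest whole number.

Concentration = 400 mg ÷ 141 mL = 2.836879 mg/mL
Stage 1: 30 mL/hr × 3.4 hr = 102 mL → 102 mL × 2.836879 mg/mL = 289.3617 mg
Stage 2: 18.6 mL/hr × 1.9 hr = 35.34 mL → 35.34 mL × 2.836879 mg/mL = 100.2553 mg
Stage 3: 22.7 mL/hr × 6.3 hr = 143.01 mL → 143.01 mL × 2.836879 mg/mL = 405.7021 mg
Total = 289.3617 + 100.2553 + 405.7021 = 795.3191 mg

795 mg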